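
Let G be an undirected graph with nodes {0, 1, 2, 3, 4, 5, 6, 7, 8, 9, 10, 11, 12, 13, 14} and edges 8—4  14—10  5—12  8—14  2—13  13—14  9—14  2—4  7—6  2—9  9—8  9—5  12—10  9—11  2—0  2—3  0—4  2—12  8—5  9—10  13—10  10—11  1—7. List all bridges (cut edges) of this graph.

1-7, 2-3, 6-7

The edges on the cycle 9-8-14-10-12-5-9 are not bridges since each lies on that cycle.
But removing 2—3 disconnects 2 from 3; removing 1—7 disconnects 1 from 7; removing 7—6 disconnects 7 from 6 — these are bridges.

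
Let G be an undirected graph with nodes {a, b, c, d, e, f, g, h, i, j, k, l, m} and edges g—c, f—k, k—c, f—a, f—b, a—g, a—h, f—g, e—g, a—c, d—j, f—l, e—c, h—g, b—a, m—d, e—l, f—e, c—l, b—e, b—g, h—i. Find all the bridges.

The edges on the cycle f-k-c-g-a-f are not bridges since each lies on that cycle.
But removing m—d disconnects m from d; removing h—i disconnects h from i; removing d—j disconnects d from j — these are bridges.

d-j, d-m, h-i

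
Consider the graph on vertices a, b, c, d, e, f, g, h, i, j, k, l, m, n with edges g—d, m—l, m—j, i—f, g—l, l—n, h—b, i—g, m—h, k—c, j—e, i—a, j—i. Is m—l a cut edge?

No

After removing m—l, the path m-j-i-g-l still connects them, so the edge is not a bridge.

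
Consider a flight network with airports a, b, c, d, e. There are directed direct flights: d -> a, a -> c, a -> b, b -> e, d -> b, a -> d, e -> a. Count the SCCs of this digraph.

2

{a, b, d, e} are all mutually reachable — one SCC of size 4.
{c} is an SCC by itself.
That gives 2 strongly connected components.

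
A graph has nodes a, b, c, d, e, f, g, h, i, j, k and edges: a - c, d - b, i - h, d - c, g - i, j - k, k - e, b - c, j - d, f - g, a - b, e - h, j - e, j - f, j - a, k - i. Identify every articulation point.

j

Removing j increases the component count from 1 to 2, so j is a cut vertex.
By contrast removing k leaves 1 component; it is not a cut vertex. No other vertex is a cut vertex either.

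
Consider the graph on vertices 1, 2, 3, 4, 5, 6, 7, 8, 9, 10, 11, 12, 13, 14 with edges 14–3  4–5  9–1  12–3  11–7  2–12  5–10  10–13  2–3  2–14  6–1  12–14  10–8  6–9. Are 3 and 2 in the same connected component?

Yes

From 3 we can reach 2, 3, 12, 14, which includes 2.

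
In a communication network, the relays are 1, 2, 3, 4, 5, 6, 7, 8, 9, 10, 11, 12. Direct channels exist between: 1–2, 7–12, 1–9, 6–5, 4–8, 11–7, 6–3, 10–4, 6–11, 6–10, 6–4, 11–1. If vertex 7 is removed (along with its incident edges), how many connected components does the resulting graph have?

2

With 7 gone, the remaining components are: {12}; {1, 2, 3, 4, 5, 6, 8, 9, 10, 11}.
That is 2 components.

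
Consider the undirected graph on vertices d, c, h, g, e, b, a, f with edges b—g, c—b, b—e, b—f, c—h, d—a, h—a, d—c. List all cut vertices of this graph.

b, c

Removing b increases the component count from 1 to 4, so b is a cut vertex.
Removing c increases the component count from 1 to 2, so c is a cut vertex.
By contrast removing e leaves 1 component; it is not a cut vertex. No other vertex is a cut vertex either.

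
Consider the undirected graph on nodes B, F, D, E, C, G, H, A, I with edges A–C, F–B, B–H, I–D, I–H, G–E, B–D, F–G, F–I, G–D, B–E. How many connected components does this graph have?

Starting from A we can reach A, C. That is one component of size 2.
Starting from B we can reach B, D, E, F, G, H, I. That is one component of size 7.
Total: 2 components.

2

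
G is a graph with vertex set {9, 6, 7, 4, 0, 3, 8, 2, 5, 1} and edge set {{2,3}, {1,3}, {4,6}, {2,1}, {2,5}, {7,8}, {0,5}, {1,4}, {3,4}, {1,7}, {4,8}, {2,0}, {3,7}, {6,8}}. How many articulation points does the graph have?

1

Removing 2 increases the component count from 2 to 3, so 2 is a cut vertex.
By contrast removing 0 leaves 2 components; it is not a cut vertex. No other vertex is a cut vertex either.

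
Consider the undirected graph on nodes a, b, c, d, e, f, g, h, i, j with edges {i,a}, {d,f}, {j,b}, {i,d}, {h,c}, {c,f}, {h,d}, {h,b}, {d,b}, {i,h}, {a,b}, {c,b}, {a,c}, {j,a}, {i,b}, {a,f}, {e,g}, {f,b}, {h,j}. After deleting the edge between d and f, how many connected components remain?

2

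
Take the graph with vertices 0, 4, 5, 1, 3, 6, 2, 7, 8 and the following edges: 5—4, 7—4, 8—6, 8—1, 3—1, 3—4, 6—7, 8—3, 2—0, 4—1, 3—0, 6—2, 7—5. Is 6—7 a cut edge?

No

After removing 6—7, the path 6-8-3-4-7 still connects them, so the edge is not a bridge.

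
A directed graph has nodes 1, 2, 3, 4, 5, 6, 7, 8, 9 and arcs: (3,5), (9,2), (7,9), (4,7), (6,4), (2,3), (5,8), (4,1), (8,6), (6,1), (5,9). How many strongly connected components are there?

2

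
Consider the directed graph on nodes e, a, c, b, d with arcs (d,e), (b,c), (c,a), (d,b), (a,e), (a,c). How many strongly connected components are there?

4

{a, c} are all mutually reachable — one SCC of size 2.
{e} is an SCC by itself.
{b} is an SCC by itself.
{d} is an SCC by itself.
That gives 4 strongly connected components.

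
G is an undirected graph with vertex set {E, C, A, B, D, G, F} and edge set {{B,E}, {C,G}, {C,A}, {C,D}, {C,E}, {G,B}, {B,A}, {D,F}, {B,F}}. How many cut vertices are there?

Removing D, for instance, still leaves 1 component. No single vertex removal increases the component count — the graph has no articulation points.

0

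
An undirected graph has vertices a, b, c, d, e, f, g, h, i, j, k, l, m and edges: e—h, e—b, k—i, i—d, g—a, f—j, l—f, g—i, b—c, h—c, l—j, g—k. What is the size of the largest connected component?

5

m is isolated — a component by itself.
Starting from f we can reach f, j, l. That is one component of size 3.
Starting from b we can reach b, c, e, h. That is one component of size 4.
Starting from a we can reach a, d, g, i, k. That is one component of size 5.
The largest has 5 vertices.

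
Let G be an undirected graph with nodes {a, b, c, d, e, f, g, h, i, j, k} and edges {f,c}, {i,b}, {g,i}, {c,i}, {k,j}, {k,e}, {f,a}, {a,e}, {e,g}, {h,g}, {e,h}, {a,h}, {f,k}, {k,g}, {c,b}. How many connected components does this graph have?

d is isolated — a component by itself.
Starting from a we can reach a, b, c, e, f, g, h, i, j, k. That is one component of size 10.
Total: 2 components.

2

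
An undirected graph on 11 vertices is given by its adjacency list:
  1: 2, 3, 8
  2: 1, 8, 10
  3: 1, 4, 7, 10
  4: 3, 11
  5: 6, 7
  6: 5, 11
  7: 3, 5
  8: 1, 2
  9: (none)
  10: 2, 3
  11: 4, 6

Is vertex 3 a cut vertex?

Deleting 3 raises the number of components from 2 to 3, so 3 is a cut vertex.

Yes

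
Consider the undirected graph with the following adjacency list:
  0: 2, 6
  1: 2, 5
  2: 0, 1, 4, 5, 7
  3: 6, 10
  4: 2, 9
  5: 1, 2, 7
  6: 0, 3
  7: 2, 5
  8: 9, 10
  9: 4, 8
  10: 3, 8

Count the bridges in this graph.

0

The edges on the cycle 2-1-5-2 are not bridges since each lies on that cycle.
Every edge lies on some cycle, so there are no bridges.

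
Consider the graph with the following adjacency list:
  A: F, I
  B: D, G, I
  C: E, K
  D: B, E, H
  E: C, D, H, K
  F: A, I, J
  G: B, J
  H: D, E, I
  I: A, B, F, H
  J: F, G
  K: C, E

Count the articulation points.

1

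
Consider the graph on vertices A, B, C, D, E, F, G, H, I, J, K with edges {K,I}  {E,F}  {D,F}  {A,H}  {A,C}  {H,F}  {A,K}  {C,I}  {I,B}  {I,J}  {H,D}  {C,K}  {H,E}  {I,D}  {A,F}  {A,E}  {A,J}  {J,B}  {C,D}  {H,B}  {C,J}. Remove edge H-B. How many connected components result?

H and B are still connected via H-D-I-B, so the component count stays at 2.

2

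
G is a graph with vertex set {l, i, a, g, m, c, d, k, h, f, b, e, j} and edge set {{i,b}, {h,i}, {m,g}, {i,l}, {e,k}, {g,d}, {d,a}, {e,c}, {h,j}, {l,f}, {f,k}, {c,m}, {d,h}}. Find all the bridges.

a-d, b-i, h-j

The edges on the cycle e-c-m-g-d-h-i-l-f-k-e are not bridges since each lies on that cycle.
But removing a - d disconnects a from d; removing j - h disconnects j from h; removing b - i disconnects b from i — these are bridges.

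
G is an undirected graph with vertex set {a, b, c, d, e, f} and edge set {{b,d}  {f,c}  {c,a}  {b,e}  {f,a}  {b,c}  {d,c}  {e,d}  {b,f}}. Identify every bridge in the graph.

none

The edges on the cycle b-e-d-c-f-b are not bridges since each lies on that cycle.
Every edge lies on some cycle, so there are no bridges.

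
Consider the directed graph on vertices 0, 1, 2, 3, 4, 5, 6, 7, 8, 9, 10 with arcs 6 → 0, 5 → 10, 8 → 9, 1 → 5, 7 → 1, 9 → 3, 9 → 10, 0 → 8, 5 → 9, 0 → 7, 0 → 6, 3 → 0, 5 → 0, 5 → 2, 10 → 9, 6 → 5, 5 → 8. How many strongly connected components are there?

{0, 1, 3, 5, 6, 7, 8, 9, 10} are all mutually reachable — one SCC of size 9.
{2} is an SCC by itself.
{4} is an SCC by itself.
That gives 3 strongly connected components.

3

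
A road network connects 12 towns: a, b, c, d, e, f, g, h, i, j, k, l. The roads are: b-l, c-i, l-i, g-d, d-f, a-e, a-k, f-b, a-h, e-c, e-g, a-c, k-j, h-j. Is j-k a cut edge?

No

After removing j-k, the path j-h-a-k still connects them, so the edge is not a bridge.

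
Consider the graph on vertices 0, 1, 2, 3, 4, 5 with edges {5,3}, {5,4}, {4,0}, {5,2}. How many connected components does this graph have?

2

1 is isolated — a component by itself.
Starting from 0 we can reach 0, 2, 3, 4, 5. That is one component of size 5.
Total: 2 components.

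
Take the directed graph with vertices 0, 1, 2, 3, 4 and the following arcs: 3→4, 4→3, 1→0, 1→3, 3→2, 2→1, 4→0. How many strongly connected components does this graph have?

2

{1, 2, 3, 4} are all mutually reachable — one SCC of size 4.
{0} is an SCC by itself.
That gives 2 strongly connected components.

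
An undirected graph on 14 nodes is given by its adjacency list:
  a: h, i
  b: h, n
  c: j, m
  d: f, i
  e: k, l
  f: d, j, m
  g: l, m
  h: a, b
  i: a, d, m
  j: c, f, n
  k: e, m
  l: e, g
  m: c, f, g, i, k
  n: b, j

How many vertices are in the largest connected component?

14

Starting from a we can reach a, b, c, d, e, f, g, h, i, j, k, l, m, n. That is one component of size 14.
The largest has 14 vertices.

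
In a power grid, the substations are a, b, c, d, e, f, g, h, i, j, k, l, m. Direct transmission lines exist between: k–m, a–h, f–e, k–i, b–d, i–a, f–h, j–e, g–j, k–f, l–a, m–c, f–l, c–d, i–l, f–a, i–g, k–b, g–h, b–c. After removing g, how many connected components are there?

1

With g gone, the remaining components are: {a, b, c, d, e, f, h, i, j, k, l, m}.
That is 1 component.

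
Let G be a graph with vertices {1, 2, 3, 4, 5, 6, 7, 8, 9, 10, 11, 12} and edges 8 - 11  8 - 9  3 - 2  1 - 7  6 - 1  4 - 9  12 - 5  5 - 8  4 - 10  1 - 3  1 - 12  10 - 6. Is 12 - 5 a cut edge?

No

After removing 12 - 5, the path 12-1-6-10-4-9-8-5 still connects them, so the edge is not a bridge.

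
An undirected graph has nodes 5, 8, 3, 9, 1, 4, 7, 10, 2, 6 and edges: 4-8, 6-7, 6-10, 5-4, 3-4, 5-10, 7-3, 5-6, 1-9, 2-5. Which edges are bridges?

The edges on the cycle 5-6-7-3-4-5 are not bridges since each lies on that cycle.
But removing 5-2 disconnects 5 from 2; removing 1-9 disconnects 1 from 9; removing 8-4 disconnects 8 from 4 — these are bridges.

1-9, 2-5, 4-8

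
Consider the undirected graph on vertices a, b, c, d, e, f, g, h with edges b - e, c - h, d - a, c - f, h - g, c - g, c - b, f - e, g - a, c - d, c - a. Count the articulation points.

1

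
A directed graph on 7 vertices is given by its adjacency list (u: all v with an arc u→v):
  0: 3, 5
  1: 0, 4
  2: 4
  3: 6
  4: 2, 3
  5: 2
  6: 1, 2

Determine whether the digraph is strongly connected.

From 1 we can reach every vertex (0, 1, 2, 3, 4, 5, 6), and every vertex can reach 1 (0, 1, 2, 3, 4, 5, 6). So the whole graph is one strongly connected component.

Yes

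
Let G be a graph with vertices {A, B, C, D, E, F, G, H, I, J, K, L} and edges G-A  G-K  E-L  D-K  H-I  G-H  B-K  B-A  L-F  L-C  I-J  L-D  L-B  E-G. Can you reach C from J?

From J we can reach A, B, C, D, E, F, G, H, I, J, K, L, which includes C.

Yes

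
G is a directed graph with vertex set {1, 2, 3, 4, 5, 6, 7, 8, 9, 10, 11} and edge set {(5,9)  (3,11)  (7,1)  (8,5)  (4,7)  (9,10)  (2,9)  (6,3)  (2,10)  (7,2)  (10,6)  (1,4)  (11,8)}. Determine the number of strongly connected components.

3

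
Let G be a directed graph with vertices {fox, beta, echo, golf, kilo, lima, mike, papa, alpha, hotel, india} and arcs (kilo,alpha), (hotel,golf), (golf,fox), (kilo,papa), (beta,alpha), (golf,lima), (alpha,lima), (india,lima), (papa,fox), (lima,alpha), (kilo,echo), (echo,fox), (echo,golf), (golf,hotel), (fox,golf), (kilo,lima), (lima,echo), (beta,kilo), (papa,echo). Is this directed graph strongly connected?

No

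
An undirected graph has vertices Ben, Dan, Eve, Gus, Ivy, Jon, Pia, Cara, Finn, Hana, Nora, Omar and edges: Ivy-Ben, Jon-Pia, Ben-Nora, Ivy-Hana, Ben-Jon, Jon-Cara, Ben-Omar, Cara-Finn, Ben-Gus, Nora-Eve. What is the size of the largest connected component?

Dan is isolated — a component by itself.
Starting from Ben we can reach Ben, Eve, Gus, Ivy, Jon, Pia, Cara, Finn, Hana, Nora, Omar. That is one component of size 11.
The largest has 11 vertices.

11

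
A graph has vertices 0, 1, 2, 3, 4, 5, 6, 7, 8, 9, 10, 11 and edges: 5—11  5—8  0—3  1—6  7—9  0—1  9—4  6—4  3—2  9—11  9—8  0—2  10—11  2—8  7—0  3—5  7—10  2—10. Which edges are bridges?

The edges on the cycle 7-0-3-2-10-7 are not bridges since each lies on that cycle.
Every edge lies on some cycle, so there are no bridges.

none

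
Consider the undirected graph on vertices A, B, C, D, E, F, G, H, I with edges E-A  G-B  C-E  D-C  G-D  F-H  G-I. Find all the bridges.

A-E, B-G, C-D, C-E, D-G, F-H, G-I

removing G-I disconnects G from I; removing A-E disconnects A from E; removing G-B disconnects G from B; removing H-F disconnects H from F — these are bridges.
In total 7 edges are bridges.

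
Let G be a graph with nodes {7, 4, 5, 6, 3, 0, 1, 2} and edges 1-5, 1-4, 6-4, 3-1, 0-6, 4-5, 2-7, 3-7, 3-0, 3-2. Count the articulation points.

1

Removing 3 increases the component count from 1 to 2, so 3 is a cut vertex.
By contrast removing 1 leaves 1 component; it is not a cut vertex. No other vertex is a cut vertex either.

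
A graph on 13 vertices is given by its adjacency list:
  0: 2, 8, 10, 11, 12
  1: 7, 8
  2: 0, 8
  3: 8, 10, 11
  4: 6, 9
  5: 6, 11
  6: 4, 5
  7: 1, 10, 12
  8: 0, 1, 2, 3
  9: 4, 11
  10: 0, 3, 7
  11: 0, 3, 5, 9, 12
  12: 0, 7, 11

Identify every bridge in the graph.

none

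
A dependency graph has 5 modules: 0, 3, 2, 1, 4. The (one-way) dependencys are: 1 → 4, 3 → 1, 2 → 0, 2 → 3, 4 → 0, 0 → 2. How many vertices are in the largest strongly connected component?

{0, 1, 2, 3, 4} are all mutually reachable — one SCC of size 5.
The largest has 5 vertices.

5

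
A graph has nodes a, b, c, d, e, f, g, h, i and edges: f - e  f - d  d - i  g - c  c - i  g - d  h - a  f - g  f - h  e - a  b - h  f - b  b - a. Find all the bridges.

none

The edges on the cycle f-g-c-i-d-f are not bridges since each lies on that cycle.
Every edge lies on some cycle, so there are no bridges.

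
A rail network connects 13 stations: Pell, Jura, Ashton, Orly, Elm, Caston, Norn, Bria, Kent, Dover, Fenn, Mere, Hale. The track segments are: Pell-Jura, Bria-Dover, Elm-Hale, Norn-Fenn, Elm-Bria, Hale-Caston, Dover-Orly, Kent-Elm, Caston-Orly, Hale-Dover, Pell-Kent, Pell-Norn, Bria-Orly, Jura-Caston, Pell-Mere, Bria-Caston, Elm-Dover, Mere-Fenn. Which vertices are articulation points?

Pell

Removing Pell increases the component count from 2 to 3, so Pell is a cut vertex.
By contrast removing Orly leaves 2 components; it is not a cut vertex. No other vertex is a cut vertex either.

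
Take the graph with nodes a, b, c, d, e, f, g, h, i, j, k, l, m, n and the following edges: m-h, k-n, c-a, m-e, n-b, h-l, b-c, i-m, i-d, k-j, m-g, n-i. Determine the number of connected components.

2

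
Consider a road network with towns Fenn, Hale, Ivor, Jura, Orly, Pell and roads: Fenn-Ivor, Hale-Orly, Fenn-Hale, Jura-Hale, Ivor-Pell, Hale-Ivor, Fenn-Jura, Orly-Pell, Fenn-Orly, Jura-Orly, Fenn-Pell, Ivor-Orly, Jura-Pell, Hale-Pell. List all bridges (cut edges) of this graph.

The edges on the cycle Fenn-Jura-Orly-Ivor-Hale-Fenn are not bridges since each lies on that cycle.
Every edge lies on some cycle, so there are no bridges.

none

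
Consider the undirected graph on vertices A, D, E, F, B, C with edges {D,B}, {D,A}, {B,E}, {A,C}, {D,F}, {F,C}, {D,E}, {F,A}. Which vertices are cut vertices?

D

Removing D increases the component count from 1 to 2, so D is a cut vertex.
By contrast removing B leaves 1 component; it is not a cut vertex. No other vertex is a cut vertex either.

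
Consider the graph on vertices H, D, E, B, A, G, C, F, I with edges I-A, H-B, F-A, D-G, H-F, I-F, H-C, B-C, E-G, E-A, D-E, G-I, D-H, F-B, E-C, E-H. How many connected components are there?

1

Starting from A we can reach A, B, C, D, E, F, G, H, I. That is one component of size 9.
Total: 1 component.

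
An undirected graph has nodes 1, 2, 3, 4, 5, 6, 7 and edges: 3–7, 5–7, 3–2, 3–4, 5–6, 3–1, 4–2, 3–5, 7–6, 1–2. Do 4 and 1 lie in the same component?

Yes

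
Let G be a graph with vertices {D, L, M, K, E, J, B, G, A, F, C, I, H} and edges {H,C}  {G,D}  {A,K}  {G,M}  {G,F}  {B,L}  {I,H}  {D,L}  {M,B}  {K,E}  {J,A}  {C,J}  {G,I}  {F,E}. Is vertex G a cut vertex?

Deleting G raises the number of components from 1 to 2, so G is a cut vertex.

Yes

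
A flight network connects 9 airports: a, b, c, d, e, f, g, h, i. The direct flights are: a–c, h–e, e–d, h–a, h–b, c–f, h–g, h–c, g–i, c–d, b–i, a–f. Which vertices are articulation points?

h

Removing h increases the component count from 1 to 2, so h is a cut vertex.
By contrast removing c leaves 1 component; it is not a cut vertex. No other vertex is a cut vertex either.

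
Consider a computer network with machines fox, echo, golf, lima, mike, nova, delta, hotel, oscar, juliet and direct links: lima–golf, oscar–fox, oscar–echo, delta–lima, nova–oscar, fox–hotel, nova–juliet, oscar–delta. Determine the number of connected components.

2

mike is isolated — a component by itself.
Starting from fox we can reach fox, echo, golf, lima, nova, delta, hotel, oscar, juliet. That is one component of size 9.
Total: 2 components.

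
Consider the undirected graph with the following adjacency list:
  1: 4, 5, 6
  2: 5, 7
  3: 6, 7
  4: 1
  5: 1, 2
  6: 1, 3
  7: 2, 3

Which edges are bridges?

The edges on the cycle 7-2-5-1-6-3-7 are not bridges since each lies on that cycle.
But removing 1-4 disconnects 1 from 4 — this is a bridge.

1-4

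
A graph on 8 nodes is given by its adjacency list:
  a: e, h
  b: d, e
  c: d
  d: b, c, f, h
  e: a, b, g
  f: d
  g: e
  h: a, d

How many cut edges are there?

3

The edges on the cycle a-h-d-b-e-a are not bridges since each lies on that cycle.
But removing e-g disconnects e from g; removing d-f disconnects d from f; removing d-c disconnects d from c — these are bridges.
That makes 3 bridges.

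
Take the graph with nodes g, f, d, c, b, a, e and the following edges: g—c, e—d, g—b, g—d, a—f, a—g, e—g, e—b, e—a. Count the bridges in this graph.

2

The edges on the cycle e-a-g-e are not bridges since each lies on that cycle.
But removing f—a disconnects f from a; removing c—g disconnects c from g — these are bridges.
That makes 2 bridges.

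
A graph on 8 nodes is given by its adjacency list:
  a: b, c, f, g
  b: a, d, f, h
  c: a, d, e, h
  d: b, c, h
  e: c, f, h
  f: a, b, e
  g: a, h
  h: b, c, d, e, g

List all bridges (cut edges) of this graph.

The edges on the cycle h-e-c-d-b-h are not bridges since each lies on that cycle.
Every edge lies on some cycle, so there are no bridges.

none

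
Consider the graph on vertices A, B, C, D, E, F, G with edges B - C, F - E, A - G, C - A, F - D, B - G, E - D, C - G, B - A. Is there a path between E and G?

No

The component containing E is {D, E, F}, and G is not in it.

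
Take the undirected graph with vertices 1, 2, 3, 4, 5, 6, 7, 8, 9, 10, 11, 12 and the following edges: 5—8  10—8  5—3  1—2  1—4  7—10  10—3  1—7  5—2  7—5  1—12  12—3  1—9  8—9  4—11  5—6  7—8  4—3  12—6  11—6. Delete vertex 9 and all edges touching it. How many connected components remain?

1

With 9 gone, the remaining components are: {1, 2, 3, 4, 5, 6, 7, 8, 10, 11, 12}.
That is 1 component.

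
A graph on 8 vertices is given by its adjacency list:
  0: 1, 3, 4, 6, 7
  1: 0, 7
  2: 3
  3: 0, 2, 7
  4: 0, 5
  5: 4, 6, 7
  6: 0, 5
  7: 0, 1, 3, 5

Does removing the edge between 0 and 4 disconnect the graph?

No

After removing 0-4, the path 0-7-5-4 still connects them, so the edge is not a bridge.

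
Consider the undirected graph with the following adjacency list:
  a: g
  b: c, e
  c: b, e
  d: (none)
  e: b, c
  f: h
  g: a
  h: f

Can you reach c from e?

Yes

From e we can reach b, c, e, which includes c.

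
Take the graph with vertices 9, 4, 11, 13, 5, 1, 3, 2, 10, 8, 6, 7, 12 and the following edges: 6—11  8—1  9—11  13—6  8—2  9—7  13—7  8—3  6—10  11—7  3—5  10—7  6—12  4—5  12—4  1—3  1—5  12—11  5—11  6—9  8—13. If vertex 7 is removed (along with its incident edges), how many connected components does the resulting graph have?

1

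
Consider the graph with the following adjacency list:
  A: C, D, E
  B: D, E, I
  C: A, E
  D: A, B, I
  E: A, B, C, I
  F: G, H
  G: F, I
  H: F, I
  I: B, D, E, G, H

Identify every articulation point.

I

Removing I increases the component count from 1 to 2, so I is a cut vertex.
By contrast removing G leaves 1 component; it is not a cut vertex. No other vertex is a cut vertex either.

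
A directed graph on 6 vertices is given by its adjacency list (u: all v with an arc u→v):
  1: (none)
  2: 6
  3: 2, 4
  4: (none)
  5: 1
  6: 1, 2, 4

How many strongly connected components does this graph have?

5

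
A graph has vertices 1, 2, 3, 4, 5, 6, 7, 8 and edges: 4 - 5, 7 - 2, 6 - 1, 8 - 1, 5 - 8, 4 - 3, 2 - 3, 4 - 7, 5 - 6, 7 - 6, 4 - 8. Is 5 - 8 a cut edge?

No

After removing 5 - 8, the path 5-4-8 still connects them, so the edge is not a bridge.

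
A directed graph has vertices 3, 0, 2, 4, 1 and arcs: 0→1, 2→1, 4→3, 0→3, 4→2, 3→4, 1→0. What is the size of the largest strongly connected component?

{0, 1, 2, 3, 4} are all mutually reachable — one SCC of size 5.
The largest has 5 vertices.

5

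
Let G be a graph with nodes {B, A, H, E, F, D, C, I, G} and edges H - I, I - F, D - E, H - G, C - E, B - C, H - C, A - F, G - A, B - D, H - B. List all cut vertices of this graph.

H

Removing H increases the component count from 1 to 2, so H is a cut vertex.
By contrast removing A leaves 1 component; it is not a cut vertex. No other vertex is a cut vertex either.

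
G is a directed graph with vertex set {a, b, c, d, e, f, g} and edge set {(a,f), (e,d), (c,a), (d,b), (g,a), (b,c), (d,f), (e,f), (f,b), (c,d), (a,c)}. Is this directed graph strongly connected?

No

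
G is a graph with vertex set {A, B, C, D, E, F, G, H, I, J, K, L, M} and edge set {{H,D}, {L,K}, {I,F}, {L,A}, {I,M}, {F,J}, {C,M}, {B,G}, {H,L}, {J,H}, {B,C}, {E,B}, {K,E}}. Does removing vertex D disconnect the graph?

No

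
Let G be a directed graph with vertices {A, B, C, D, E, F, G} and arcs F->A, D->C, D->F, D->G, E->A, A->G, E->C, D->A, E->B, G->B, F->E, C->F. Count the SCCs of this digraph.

5

{C, E, F} are all mutually reachable — one SCC of size 3.
{D} is an SCC by itself.
{A} is an SCC by itself.
{B} is an SCC by itself.
{G} is an SCC by itself.
That gives 5 strongly connected components.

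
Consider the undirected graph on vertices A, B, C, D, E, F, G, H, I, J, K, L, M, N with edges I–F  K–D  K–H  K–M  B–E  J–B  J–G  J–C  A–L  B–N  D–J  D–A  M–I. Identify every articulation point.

Removing A increases the component count from 1 to 2, so A is a cut vertex.
Removing B increases the component count from 1 to 3, so B is a cut vertex.
Removing D increases the component count from 1 to 3, so D is a cut vertex.
Likewise I, J, K, M are cut vertices.
By contrast removing N leaves 1 component; it is not a cut vertex. No other vertex is a cut vertex either.

A, B, D, I, J, K, M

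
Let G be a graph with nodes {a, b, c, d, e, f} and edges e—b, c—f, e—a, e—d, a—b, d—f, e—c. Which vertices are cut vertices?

Removing e increases the component count from 1 to 2, so e is a cut vertex.
By contrast removing b leaves 1 component; it is not a cut vertex. No other vertex is a cut vertex either.

e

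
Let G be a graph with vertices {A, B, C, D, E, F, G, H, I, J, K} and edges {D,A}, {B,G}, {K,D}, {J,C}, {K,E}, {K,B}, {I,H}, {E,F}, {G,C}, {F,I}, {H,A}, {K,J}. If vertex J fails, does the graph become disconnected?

Deleting J leaves 1 component (was 1) (its neighbors C, K remain connected to each other), so J is not a cut vertex.

No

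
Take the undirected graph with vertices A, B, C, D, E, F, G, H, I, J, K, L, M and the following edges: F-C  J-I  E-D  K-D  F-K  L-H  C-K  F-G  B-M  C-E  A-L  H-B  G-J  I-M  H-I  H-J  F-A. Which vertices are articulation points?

Removing F increases the component count from 1 to 2, so F is a cut vertex.
By contrast removing C leaves 1 component; it is not a cut vertex. No other vertex is a cut vertex either.

F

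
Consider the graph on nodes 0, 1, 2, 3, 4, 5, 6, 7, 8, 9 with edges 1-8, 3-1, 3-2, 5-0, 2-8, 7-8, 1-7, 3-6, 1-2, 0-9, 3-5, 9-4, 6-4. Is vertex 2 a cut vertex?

Deleting 2 leaves 1 component (was 1) (its neighbors 1, 3, 8 remain connected to each other), so 2 is not a cut vertex.

No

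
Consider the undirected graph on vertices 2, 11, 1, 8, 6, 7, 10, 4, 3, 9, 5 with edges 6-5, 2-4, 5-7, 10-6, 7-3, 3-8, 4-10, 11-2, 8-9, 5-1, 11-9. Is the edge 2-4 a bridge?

After removing 2-4, the path 2-11-9-8-3-7-5-6-10-4 still connects them, so the edge is not a bridge.

No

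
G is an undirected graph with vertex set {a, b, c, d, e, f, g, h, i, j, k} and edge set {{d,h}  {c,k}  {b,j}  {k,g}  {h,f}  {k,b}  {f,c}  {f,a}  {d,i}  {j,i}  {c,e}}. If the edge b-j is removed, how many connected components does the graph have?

b and j are still connected via b-k-c-f-h-d-i-j, so the component count stays at 1.

1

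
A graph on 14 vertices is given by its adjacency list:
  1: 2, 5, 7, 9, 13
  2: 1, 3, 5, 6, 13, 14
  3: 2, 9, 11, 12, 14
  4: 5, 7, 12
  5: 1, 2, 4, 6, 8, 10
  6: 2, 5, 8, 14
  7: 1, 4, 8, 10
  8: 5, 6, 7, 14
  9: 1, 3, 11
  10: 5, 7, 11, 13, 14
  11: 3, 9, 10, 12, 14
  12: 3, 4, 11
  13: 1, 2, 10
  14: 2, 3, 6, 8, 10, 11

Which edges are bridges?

The edges on the cycle 14-6-8-14 are not bridges since each lies on that cycle.
Every edge lies on some cycle, so there are no bridges.

none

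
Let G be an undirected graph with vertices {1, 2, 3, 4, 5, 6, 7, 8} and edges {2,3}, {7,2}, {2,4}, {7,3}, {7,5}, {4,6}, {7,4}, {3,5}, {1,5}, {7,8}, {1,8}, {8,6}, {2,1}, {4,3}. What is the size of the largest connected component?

8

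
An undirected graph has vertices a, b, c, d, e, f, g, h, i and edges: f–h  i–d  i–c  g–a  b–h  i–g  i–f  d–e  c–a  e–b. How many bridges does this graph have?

The edges on the cycle i-d-e-b-h-f-i are not bridges since each lies on that cycle.
Every edge lies on some cycle, so there are no bridges.

0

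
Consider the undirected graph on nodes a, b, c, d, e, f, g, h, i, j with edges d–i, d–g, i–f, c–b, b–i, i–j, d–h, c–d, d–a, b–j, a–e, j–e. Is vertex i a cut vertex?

Yes

Deleting i raises the number of components from 1 to 2, so i is a cut vertex.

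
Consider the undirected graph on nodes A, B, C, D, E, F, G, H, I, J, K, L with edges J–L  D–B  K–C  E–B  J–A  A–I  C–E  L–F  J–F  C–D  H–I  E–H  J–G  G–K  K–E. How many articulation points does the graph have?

1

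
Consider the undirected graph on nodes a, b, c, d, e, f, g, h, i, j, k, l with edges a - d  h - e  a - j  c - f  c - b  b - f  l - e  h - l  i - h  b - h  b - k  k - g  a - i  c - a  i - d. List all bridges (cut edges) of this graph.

a-j, b-k, g-k

The edges on the cycle h-l-e-h are not bridges since each lies on that cycle.
But removing a - j disconnects a from j; removing k - g disconnects k from g; removing k - b disconnects k from b — these are bridges.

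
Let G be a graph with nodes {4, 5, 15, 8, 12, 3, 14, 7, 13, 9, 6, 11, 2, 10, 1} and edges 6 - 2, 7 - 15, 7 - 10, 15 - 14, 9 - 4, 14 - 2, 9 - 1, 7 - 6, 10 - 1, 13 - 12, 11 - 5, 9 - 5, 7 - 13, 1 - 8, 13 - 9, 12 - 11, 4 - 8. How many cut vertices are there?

Removing 7 increases the component count from 2 to 3, so 7 is a cut vertex.
By contrast removing 1 leaves 2 components; it is not a cut vertex. No other vertex is a cut vertex either.

1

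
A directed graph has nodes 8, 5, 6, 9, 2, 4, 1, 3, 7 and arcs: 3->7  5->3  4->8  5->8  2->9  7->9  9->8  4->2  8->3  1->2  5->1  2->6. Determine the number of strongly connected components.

6

{3, 7, 8, 9} are all mutually reachable — one SCC of size 4.
{5} is an SCC by itself.
{4} is an SCC by itself.
{6} is an SCC by itself.
{2} is an SCC by itself.
(and 1 more singleton SCC)
That gives 6 strongly connected components.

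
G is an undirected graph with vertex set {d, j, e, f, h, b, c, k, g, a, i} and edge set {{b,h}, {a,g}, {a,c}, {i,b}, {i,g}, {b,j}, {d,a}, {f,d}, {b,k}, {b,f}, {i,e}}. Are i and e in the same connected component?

Yes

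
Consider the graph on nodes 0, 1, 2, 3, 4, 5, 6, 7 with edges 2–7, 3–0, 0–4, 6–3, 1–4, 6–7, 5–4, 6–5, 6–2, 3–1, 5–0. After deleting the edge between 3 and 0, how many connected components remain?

3 and 0 are still connected via 3-6-5-0, so the component count stays at 1.

1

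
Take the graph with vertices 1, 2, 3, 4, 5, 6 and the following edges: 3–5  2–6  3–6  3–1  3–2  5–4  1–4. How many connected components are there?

1

Starting from 1 we can reach 1, 2, 3, 4, 5, 6. That is one component of size 6.
Total: 1 component.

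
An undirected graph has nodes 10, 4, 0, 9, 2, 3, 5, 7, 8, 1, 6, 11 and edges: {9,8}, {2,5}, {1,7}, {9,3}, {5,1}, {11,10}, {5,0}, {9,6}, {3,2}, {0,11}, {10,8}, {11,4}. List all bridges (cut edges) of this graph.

1-5, 1-7, 11-4, 6-9

The edges on the cycle 9-3-2-5-0-11-10-8-9 are not bridges since each lies on that cycle.
But removing 4–11 disconnects 4 from 11; removing 1–7 disconnects 1 from 7; removing 1–5 disconnects 1 from 5; removing 9–6 disconnects 9 from 6 — these are bridges.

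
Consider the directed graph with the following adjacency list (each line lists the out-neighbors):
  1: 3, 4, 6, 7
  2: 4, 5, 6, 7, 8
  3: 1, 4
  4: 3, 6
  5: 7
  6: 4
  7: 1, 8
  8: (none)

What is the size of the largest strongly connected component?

5

{1, 3, 4, 6, 7} are all mutually reachable — one SCC of size 5.
{2} is an SCC by itself.
{5} is an SCC by itself.
{8} is an SCC by itself.
The largest has 5 vertices.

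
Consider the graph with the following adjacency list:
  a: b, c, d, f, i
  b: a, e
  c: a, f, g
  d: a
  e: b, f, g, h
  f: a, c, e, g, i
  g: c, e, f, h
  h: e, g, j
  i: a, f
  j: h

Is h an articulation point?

Deleting h raises the number of components from 1 to 2, so h is a cut vertex.

Yes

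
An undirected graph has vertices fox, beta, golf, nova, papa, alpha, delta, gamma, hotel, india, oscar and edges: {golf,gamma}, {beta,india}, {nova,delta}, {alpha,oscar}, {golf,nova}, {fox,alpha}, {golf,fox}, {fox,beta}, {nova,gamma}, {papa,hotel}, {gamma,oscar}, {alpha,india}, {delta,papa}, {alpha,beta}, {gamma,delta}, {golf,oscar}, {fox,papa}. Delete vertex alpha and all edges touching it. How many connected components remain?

With alpha gone, the remaining components are: {fox, beta, golf, nova, papa, delta, gamma, hotel, india, oscar}.
That is 1 component.

1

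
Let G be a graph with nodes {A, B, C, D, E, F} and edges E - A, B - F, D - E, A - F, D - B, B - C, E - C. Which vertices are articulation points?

Removing F, for instance, still leaves 1 component. No single vertex removal increases the component count — the graph has no articulation points.

none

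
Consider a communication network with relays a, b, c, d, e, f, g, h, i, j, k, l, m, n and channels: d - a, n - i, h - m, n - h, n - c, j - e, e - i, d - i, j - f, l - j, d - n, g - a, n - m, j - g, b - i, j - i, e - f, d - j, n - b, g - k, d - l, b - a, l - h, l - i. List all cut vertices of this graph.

g, n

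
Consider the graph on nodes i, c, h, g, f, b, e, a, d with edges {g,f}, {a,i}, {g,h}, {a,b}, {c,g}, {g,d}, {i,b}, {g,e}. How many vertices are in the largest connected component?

6

Starting from a we can reach a, b, i. That is one component of size 3.
Starting from c we can reach c, d, e, f, g, h. That is one component of size 6.
The largest has 6 vertices.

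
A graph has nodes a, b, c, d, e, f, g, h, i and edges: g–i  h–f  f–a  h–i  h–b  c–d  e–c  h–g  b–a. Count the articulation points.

2

Removing c increases the component count from 2 to 3, so c is a cut vertex.
Removing h increases the component count from 2 to 3, so h is a cut vertex.
By contrast removing d leaves 2 components; it is not a cut vertex. No other vertex is a cut vertex either.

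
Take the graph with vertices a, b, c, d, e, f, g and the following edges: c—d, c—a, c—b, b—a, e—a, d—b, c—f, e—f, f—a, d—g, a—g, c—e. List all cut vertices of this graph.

Removing a, for instance, still leaves 1 component. No single vertex removal increases the component count — the graph has no articulation points.

none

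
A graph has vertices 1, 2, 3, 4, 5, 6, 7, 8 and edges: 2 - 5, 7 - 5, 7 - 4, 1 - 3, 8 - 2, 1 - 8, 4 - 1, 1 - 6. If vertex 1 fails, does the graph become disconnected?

Deleting 1 raises the number of components from 1 to 3, so 1 is a cut vertex.

Yes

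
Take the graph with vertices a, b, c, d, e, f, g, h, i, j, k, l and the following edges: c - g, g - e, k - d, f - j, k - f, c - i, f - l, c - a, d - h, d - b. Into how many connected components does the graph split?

Starting from a we can reach a, c, e, g, i. That is one component of size 5.
Starting from b we can reach b, d, f, h, j, k, l. That is one component of size 7.
Total: 2 components.

2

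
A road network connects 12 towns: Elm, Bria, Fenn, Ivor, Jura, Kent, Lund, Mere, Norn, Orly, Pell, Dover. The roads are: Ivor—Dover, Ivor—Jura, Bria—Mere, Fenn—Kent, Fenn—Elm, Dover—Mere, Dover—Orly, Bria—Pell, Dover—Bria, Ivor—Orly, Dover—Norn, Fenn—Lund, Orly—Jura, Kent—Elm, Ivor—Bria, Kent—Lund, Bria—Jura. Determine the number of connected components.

2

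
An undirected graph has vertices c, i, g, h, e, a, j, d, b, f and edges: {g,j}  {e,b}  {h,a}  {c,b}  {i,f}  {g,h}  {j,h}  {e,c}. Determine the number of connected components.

d is isolated — a component by itself.
Starting from f we can reach f, i. That is one component of size 2.
Starting from b we can reach b, c, e. That is one component of size 3.
Starting from a we can reach a, g, h, j. That is one component of size 4.
Total: 4 components.

4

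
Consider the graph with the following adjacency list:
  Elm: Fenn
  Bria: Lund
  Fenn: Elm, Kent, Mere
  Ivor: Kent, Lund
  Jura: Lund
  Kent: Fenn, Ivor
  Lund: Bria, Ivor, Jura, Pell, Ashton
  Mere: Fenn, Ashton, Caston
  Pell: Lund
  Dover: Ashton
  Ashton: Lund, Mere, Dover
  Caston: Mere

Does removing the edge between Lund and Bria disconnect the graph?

Yes

Removing Lund-Bria leaves no path between Lund and Bria: the component count goes from 1 to 2. So it is a bridge.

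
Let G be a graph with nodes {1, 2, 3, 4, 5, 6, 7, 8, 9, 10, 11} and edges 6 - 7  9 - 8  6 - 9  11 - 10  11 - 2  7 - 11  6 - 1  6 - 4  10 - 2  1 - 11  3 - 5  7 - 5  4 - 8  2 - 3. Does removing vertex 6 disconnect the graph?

Deleting 6 raises the number of components from 1 to 2, so 6 is a cut vertex.

Yes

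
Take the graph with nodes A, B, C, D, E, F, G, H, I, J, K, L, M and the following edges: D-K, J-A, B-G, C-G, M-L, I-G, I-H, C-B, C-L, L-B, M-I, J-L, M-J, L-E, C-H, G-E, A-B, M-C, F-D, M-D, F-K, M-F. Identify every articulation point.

M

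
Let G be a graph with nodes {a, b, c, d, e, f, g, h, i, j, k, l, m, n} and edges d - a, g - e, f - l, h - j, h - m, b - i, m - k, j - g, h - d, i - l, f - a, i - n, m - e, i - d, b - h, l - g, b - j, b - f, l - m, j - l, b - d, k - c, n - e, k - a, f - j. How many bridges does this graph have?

The edges on the cycle b-h-j-g-e-n-i-b are not bridges since each lies on that cycle.
But removing k - c disconnects k from c — this is a bridge.

1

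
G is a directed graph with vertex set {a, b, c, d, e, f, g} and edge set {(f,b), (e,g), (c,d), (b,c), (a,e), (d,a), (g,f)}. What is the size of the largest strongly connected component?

{a, b, c, d, e, f, g} are all mutually reachable — one SCC of size 7.
The largest has 7 vertices.

7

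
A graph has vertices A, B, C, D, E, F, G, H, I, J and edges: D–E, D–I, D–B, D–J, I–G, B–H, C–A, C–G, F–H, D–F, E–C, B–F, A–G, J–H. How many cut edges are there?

0

The edges on the cycle C-A-G-C are not bridges since each lies on that cycle.
Every edge lies on some cycle, so there are no bridges.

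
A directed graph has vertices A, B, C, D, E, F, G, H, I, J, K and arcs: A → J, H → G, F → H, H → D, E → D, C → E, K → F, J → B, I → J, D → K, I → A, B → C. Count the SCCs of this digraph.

{D, F, H, K} are all mutually reachable — one SCC of size 4.
{C} is an SCC by itself.
{B} is an SCC by itself.
{J} is an SCC by itself.
{A} is an SCC by itself.
(and 3 more singleton SCCs)
That gives 8 strongly connected components.

8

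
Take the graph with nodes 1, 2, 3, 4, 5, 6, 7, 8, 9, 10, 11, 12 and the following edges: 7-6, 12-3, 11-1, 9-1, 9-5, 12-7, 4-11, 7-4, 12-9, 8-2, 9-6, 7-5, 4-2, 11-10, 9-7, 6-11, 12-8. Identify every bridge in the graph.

10-11, 12-3

The edges on the cycle 9-7-4-11-1-9 are not bridges since each lies on that cycle.
But removing 11-10 disconnects 11 from 10; removing 3-12 disconnects 3 from 12 — these are bridges.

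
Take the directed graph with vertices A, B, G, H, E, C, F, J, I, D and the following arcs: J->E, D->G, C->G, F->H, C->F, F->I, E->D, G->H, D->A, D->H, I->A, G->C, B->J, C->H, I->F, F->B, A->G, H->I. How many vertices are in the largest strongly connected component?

10

{A, B, C, D, E, F, G, H, I, J} are all mutually reachable — one SCC of size 10.
The largest has 10 vertices.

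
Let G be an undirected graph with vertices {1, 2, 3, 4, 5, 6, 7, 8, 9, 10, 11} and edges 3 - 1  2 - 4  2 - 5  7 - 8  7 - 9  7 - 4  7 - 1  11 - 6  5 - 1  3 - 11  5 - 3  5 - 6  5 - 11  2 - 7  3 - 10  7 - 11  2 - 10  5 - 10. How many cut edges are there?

2

The edges on the cycle 2-7-1-5-2 are not bridges since each lies on that cycle.
But removing 9 - 7 disconnects 9 from 7; removing 8 - 7 disconnects 8 from 7 — these are bridges.
That makes 2 bridges.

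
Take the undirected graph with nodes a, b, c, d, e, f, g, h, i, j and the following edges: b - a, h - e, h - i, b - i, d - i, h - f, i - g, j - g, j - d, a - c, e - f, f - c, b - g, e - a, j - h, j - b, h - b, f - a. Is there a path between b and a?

From b we can reach a, b, c, d, e, f, g, h, i, j, which includes a.

Yes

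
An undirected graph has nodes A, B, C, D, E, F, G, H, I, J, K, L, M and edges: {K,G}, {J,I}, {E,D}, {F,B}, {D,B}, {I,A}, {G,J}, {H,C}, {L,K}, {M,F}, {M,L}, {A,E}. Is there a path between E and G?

Yes

From E we can reach A, B, D, E, F, G, I, J, K, L, M, which includes G.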